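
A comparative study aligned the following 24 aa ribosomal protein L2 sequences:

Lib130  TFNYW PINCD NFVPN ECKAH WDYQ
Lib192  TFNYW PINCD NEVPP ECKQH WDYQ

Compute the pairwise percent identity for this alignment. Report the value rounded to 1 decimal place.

87.5%

The sequences differ at positions 12 (F/E), 15 (N/P), 19 (A/Q).
21 of the 24 sites match, so the percent identity is 21/24 × 100 = 87.5%.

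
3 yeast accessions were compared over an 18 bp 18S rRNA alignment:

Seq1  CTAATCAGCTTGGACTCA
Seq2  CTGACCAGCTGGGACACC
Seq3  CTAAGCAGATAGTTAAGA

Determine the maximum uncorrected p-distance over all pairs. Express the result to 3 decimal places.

0.500

Pairwise Hamming distances:
  Seq1 vs Seq2: 5
  Seq1 vs Seq3: 8
  Seq2 vs Seq3: 9
The largest is 9 mismatches, between Seq2 and Seq3; p = 9/18 = 0.500.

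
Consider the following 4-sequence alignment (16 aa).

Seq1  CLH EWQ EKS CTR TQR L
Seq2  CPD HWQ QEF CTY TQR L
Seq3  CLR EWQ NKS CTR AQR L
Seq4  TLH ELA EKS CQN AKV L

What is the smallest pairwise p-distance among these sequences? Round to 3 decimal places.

Pairwise Hamming distances:
  Seq1 vs Seq2: 7
  Seq1 vs Seq3: 3
  Seq1 vs Seq4: 8
  Seq2 vs Seq3: 8
  Seq2 vs Seq4: 14
  Seq3 vs Seq4: 9
The smallest is 3 mismatches, between Seq1 and Seq3; p = 3/16 = 0.188.

0.188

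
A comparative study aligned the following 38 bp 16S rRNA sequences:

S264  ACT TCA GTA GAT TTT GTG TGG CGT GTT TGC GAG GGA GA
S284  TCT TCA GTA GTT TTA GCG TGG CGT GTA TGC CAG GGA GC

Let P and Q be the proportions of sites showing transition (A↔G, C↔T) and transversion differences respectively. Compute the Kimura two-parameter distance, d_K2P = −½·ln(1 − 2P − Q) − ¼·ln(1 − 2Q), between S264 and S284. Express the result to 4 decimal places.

Differing sites — 1:A/T (Tv); 11:A/T (Tv); 15:T/A (Tv); 17:T/C (Ti); 27:T/A (Tv); 31:G/C (Tv); 38:A/C (Tv).
Of the 7 differences, 1 transition and 6 transversions over 38 sites: P = 1/38 = 0.026316, Q = 6/38 = 0.157895.
d = −0.5·ln(0.789473) − 0.25·ln(0.684210) = −0.5·(-0.236390) − 0.25·(-0.379490) = 0.2131.

0.2131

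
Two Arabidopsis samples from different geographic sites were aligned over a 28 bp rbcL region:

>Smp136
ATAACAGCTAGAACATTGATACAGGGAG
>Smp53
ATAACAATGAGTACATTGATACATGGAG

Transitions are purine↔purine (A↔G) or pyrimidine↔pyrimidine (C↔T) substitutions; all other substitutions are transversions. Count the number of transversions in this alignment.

3

Differing sites — 7:G/A (Ti); 8:C/T (Ti); 9:T/G (Tv); 12:A/T (Tv); 24:G/T (Tv).
Of the 5 differences, 2 transitions and 3 transversions, so the answer is 3.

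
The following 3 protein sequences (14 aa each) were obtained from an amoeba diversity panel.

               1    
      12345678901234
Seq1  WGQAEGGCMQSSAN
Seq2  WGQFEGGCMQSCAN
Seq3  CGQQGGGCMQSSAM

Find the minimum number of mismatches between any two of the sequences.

Pairwise Hamming distances:
  Seq1 vs Seq2: 2
  Seq1 vs Seq3: 4
  Seq2 vs Seq3: 5
The smallest is 2, between Seq1 and Seq2.

2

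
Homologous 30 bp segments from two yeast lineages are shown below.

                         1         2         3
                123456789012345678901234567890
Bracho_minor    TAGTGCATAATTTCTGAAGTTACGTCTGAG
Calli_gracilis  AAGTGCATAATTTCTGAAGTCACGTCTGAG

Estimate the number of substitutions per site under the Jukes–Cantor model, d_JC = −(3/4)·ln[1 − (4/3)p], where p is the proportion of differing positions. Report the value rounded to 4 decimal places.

0.0698

Mismatches occur at site 1 (T/A), site 21 (T/C).
p = 2/30 = 0.066667.
d = −0.75 · ln(1 − (4/3)·0.066667) = −0.75 · ln(0.911111) = −0.75 · (-0.093091) = 0.0698.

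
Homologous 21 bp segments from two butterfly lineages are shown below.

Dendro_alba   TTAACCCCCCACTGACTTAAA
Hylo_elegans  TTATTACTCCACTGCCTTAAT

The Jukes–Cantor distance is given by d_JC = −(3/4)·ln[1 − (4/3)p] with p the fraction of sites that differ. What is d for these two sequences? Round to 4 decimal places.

The sequences differ at positions 4 (A/T), 5 (C/T), 6 (C/A), 8 (C/T), 15 (A/C), 21 (A/T).
p = 6/21 = 0.285714.
d = −0.75 · ln(1 − (4/3)·0.285714) = −0.75 · ln(0.619048) = −0.75 · (-0.479572) = 0.3597.

0.3597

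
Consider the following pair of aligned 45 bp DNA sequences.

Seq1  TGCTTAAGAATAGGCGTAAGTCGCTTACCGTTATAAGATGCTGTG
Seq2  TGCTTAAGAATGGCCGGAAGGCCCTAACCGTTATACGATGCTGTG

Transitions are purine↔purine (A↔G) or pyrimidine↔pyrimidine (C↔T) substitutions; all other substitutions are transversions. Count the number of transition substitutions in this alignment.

The sequences differ at positions 12 (A/G, transition), 14 (G/C, transversion), 17 (T/G, transversion), 21 (T/G, transversion), 23 (G/C, transversion), 26 (T/A, transversion), 36 (A/C, transversion).
Of the 7 differences, 1 transition and 6 transversions, so the answer is 1.

1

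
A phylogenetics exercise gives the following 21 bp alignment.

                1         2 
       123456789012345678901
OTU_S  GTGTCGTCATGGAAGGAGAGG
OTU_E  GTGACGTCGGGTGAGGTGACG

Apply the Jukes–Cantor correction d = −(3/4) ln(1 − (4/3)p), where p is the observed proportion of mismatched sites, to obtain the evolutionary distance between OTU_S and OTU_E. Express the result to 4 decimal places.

0.4408

Differing sites — 4:T/A; 9:A/G; 10:T/G; 12:G/T; 13:A/G; 17:A/T; 20:G/C.
p = 7/21 = 0.333333.
d = −0.75 · ln(1 − (4/3)·0.333333) = −0.75 · ln(0.555556) = −0.75 · (-0.587786) = 0.4408.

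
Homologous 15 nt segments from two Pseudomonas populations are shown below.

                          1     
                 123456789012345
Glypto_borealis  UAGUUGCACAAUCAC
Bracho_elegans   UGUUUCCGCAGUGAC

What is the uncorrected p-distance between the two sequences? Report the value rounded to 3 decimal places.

0.400

The sequences differ at positions 2 (A/G), 3 (G/U), 6 (G/C), 8 (A/G), 11 (A/G), 13 (C/G).
There are 6 differences over 15 sites, so p = 6/15 = 0.400.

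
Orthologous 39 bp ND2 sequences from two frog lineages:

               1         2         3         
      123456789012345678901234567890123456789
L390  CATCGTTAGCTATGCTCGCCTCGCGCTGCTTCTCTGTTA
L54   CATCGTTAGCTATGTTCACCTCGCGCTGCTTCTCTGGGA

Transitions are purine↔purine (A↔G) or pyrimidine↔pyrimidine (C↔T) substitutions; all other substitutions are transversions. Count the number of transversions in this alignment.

The sequences differ at positions 15 (C/T, transition), 18 (G/A, transition), 37 (T/G, transversion), 38 (T/G, transversion).
Of the 4 differences, 2 transitions and 2 transversions, so the answer is 2.

2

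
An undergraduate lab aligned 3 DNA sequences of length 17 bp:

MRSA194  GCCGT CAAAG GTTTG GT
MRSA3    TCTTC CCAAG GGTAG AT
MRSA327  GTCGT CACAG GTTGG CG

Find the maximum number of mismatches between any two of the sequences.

Pairwise Hamming distances:
  MRSA194 vs MRSA3: 8
  MRSA194 vs MRSA327: 5
  MRSA3 vs MRSA327: 11
The largest is 11, between MRSA3 and MRSA327.

11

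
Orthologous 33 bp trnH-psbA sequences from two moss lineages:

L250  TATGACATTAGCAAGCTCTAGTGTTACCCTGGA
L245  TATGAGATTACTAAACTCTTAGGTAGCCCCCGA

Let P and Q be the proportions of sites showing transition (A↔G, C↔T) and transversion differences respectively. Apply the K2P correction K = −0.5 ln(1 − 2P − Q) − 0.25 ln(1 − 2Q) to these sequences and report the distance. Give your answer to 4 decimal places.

Differing sites — 6:C/G (Tv); 11:G/C (Tv); 12:C/T (Ti); 15:G/A (Ti); 20:A/T (Tv); 21:G/A (Ti); 22:T/G (Tv); 25:T/A (Tv); 26:A/G (Ti); 30:T/C (Ti); 31:G/C (Tv).
Of the 11 differences, 5 transitions and 6 transversions over 33 sites: P = 5/33 = 0.151515, Q = 6/33 = 0.181818.
d = −0.5·ln(0.515152) − 0.25·ln(0.636364) = −0.5·(-0.663293) − 0.25·(-0.451985) = 0.4446.

0.4446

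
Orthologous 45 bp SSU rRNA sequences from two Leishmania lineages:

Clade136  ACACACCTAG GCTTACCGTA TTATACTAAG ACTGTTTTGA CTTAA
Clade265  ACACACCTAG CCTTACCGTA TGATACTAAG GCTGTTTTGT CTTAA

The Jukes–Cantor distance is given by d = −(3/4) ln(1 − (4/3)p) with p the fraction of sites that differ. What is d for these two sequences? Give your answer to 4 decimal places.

0.0946

Mismatches occur at site 11 (G/C), site 22 (T/G), site 31 (A/G), site 40 (A/T).
p = 4/45 = 0.088889.
d = −0.75 · ln(1 − (4/3)·0.088889) = −0.75 · ln(0.881481) = −0.75 · (-0.126152) = 0.0946.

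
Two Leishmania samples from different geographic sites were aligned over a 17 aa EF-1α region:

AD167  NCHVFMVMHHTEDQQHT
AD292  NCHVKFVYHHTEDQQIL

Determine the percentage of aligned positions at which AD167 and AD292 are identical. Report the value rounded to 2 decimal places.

The sequences differ at positions 5 (F/K), 6 (M/F), 8 (M/Y), 16 (H/I), 17 (T/L).
12 of the 17 sites match, so the percent identity is 12/17 × 100 = 70.59%.

70.59%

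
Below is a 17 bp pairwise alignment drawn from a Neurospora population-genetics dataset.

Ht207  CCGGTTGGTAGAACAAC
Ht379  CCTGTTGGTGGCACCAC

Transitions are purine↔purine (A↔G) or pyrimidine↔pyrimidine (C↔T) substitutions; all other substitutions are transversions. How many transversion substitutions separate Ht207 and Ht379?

3

The sequences differ at positions 3 (G/T, transversion), 10 (A/G, transition), 12 (A/C, transversion), 15 (A/C, transversion).
Of the 4 differences, 1 transition and 3 transversions, so the answer is 3.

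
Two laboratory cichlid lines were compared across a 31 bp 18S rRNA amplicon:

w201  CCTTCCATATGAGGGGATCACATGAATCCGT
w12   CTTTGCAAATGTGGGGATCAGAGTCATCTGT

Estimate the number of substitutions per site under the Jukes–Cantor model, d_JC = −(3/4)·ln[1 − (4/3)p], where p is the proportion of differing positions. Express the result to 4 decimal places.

Mismatches occur at site 2 (C↔T), site 5 (C↔G), site 8 (T↔A), site 12 (A↔T), site 21 (C↔G), site 23 (T↔G), site 24 (G↔T), site 25 (A↔C), site 29 (C↔T).
p = 9/31 = 0.290323.
d = −0.75 · ln(1 − (4/3)·0.290323) = −0.75 · ln(0.612903) = −0.75 · (-0.489549) = 0.3672.

0.3672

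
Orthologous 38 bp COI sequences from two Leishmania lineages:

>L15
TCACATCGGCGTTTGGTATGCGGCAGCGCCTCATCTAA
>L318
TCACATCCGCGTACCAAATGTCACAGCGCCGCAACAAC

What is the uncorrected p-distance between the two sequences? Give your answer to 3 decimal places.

The sequences differ at positions 8 (G/C), 13 (T/A), 14 (T/C), 15 (G/C), 16 (G/A), 17 (T/A), 21 (C/T), 22 (G/C), 23 (G/A), 31 (T/G), 34 (T/A), 36 (T/A), 38 (A/C).
There are 13 differences over 38 sites, so p = 13/38 = 0.342.

0.342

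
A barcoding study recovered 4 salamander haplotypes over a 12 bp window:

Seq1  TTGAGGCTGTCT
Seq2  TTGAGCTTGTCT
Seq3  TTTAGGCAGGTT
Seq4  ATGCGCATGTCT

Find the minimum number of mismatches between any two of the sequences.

2

Pairwise Hamming distances:
  Seq1 vs Seq2: 2
  Seq1 vs Seq3: 4
  Seq1 vs Seq4: 4
  Seq2 vs Seq3: 6
  Seq2 vs Seq4: 3
  Seq3 vs Seq4: 8
The smallest is 2, between Seq1 and Seq2.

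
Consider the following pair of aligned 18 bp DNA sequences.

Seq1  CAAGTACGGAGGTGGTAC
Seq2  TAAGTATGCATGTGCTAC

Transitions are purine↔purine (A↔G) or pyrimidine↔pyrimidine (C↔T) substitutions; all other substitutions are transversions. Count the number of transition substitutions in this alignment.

2

The sequences differ at positions 1 (C/T, transition), 7 (C/T, transition), 9 (G/C, transversion), 11 (G/T, transversion), 15 (G/C, transversion).
Of the 5 differences, 2 transitions and 3 transversions, so the answer is 2.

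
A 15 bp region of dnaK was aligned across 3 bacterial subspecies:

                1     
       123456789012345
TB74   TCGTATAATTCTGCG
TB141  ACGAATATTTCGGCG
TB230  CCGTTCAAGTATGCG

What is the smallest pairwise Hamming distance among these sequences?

4

Pairwise Hamming distances:
  TB74 vs TB141: 4
  TB74 vs TB230: 5
  TB141 vs TB230: 8
The smallest is 4, between TB74 and TB141.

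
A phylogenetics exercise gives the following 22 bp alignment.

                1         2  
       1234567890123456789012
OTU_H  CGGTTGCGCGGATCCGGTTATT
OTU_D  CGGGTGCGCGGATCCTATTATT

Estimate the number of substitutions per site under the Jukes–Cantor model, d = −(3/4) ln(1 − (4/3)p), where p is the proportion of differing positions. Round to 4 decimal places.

Differing sites — 4:T/G; 16:G/T; 17:G/A.
p = 3/22 = 0.136364.
d = −0.75 · ln(1 − (4/3)·0.136364) = −0.75 · ln(0.818181) = −0.75 · (-0.200672) = 0.1505.

0.1505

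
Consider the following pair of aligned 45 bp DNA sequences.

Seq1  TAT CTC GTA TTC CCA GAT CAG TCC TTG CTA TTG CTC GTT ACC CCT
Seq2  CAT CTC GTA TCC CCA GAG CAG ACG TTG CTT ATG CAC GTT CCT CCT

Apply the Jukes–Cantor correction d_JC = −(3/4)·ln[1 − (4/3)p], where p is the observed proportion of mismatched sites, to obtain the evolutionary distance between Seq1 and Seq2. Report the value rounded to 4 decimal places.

Mismatches occur at site 1 (T→C), site 11 (T→C), site 18 (T→G), site 22 (T→A), site 24 (C→G), site 30 (A→T), site 31 (T→A), site 35 (T→A), site 40 (A→C), site 42 (C→T).
p = 10/45 = 0.222222.
d = −0.75 · ln(1 − (4/3)·0.222222) = −0.75 · ln(0.703704) = −0.75 · (-0.351397) = 0.2635.

0.2635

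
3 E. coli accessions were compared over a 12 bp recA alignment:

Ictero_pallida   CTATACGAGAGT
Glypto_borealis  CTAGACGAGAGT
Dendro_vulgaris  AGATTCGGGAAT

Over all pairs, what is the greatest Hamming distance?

6

Pairwise Hamming distances:
  Ictero_pallida vs Glypto_borealis: 1
  Ictero_pallida vs Dendro_vulgaris: 5
  Glypto_borealis vs Dendro_vulgaris: 6
The largest is 6, between Glypto_borealis and Dendro_vulgaris.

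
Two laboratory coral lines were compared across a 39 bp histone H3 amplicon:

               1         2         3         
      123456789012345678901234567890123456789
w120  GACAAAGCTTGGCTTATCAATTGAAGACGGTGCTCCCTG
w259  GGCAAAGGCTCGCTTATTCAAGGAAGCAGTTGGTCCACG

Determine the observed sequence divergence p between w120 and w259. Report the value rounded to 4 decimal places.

Differing sites — 2:A/G; 8:C/G; 9:T/C; 11:G/C; 18:C/T; 19:A/C; 21:T/A; 22:T/G; 27:A/C; 28:C/A; 30:G/T; 33:C/G; 37:C/A; 38:T/C.
There are 14 differences over 39 sites, so p = 14/39 = 0.3590.

0.3590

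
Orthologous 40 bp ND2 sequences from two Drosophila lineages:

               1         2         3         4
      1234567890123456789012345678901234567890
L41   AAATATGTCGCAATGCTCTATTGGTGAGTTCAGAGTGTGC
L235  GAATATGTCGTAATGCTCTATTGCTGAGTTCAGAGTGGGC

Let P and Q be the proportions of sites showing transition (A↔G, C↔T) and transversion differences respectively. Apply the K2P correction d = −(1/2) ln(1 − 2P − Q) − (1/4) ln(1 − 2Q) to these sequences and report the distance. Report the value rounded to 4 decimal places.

The sequences differ at positions 1 (A/G, transition), 11 (C/T, transition), 24 (G/C, transversion), 38 (T/G, transversion).
Of the 4 differences, 2 transitions and 2 transversions over 40 sites: P = 2/40 = 0.050000, Q = 2/40 = 0.050000.
d = −0.5·ln(0.850000) − 0.25·ln(0.900000) = −0.5·(-0.162519) − 0.25·(-0.105361) = 0.1076.

0.1076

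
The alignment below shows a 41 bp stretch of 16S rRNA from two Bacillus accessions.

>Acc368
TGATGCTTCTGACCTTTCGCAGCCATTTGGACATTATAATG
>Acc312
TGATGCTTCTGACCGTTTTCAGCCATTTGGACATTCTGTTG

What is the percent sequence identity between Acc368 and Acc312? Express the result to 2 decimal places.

85.37%

The sequences differ at positions 15 (T/G), 18 (C/T), 19 (G/T), 36 (A/C), 38 (A/G), 39 (A/T).
35 of the 41 sites match, so the percent identity is 35/41 × 100 = 85.37%.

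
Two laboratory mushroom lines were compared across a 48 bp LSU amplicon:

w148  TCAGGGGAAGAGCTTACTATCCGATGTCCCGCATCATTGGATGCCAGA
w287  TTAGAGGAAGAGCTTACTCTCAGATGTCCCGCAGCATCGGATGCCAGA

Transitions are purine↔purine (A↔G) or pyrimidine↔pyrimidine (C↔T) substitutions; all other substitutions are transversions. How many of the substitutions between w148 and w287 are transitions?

Differing sites — 2:C/T (Ti); 5:G/A (Ti); 19:A/C (Tv); 22:C/A (Tv); 34:T/G (Tv); 38:T/C (Ti).
Of the 6 differences, 3 transitions and 3 transversions, so the answer is 3.

3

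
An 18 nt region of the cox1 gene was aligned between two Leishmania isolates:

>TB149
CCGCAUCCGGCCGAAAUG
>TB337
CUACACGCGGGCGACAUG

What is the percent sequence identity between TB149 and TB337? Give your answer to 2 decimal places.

Differing sites — 2:C/U; 3:G/A; 6:U/C; 7:C/G; 11:C/G; 15:A/C.
12 of the 18 sites match, so the percent identity is 12/18 × 100 = 66.67%.

66.67%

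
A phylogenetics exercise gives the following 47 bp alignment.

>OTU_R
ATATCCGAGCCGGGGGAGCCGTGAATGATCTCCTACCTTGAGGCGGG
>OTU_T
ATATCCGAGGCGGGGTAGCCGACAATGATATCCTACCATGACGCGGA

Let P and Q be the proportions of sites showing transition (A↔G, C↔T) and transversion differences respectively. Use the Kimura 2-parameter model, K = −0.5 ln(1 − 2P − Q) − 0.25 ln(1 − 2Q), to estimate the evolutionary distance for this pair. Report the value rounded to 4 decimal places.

0.1947

Mismatches occur at site 10 (C→G, transversion), site 16 (G→T, transversion), site 22 (T→A, transversion), site 23 (G→C, transversion), site 30 (C→A, transversion), site 38 (T→A, transversion), site 42 (G→C, transversion), site 47 (G→A, transition).
Of the 8 differences, 1 transition and 7 transversions over 47 sites: P = 1/47 = 0.021277, Q = 7/47 = 0.148936.
d = −0.5·ln(0.808510) − 0.25·ln(0.702128) = −0.5·(-0.212562) − 0.25·(-0.353640) = 0.1947.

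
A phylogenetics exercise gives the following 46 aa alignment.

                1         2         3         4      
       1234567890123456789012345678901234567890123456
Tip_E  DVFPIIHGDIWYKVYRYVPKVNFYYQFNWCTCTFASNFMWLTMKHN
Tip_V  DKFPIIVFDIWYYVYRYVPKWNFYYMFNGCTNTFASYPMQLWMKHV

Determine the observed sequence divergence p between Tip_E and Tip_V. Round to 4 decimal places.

Mismatches occur at site 2 (V/K), site 7 (H/V), site 8 (G/F), site 13 (K/Y), site 21 (V/W), site 26 (Q/M), site 29 (W/G), site 32 (C/N), site 37 (N/Y), site 38 (F/P), site 40 (W/Q), site 42 (T/W), site 46 (N/V).
There are 13 differences over 46 sites, so p = 13/46 = 0.2826.

0.2826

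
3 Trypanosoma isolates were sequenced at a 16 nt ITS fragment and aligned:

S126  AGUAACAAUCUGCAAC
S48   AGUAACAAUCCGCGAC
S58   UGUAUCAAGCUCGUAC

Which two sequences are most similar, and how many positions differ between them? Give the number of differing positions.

Pairwise Hamming distances:
  S126 vs S48: 2
  S126 vs S58: 6
  S48 vs S58: 7
The smallest is 2, between S126 and S48.

2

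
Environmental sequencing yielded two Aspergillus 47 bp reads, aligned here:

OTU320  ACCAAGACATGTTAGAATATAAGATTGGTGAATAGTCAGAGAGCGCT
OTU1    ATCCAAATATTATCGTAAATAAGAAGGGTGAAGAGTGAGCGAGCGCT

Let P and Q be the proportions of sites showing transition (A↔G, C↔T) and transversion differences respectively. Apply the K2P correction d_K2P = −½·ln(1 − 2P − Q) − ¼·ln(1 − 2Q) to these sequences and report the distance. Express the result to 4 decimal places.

Differing sites — 2:C/T (Ti); 4:A/C (Tv); 6:G/A (Ti); 8:C/T (Ti); 11:G/T (Tv); 12:T/A (Tv); 14:A/C (Tv); 16:A/T (Tv); 18:T/A (Tv); 25:T/A (Tv); 26:T/G (Tv); 33:T/G (Tv); 37:C/G (Tv); 40:A/C (Tv).
Of the 14 differences, 3 transitions and 11 transversions over 47 sites: P = 3/47 = 0.063830, Q = 11/47 = 0.234043.
d = −0.5·ln(0.638297) − 0.25·ln(0.531914) = −0.5·(-0.448952) − 0.25·(-0.631273) = 0.3823.

0.3823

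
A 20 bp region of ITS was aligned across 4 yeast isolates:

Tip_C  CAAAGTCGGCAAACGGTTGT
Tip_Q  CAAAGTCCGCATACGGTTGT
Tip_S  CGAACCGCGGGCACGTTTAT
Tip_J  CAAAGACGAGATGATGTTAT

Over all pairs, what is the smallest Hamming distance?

Pairwise Hamming distances:
  Tip_C vs Tip_Q: 2
  Tip_C vs Tip_S: 10
  Tip_C vs Tip_J: 8
  Tip_Q vs Tip_S: 9
  Tip_Q vs Tip_J: 8
  Tip_S vs Tip_J: 12
The smallest is 2, between Tip_C and Tip_Q.

2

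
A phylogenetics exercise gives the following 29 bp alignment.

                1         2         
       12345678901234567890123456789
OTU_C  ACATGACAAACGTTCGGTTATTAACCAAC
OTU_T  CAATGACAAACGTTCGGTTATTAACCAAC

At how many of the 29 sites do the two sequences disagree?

Differing sites — 1:A/C; 2:C/A.
That gives 2 mismatches out of 29 aligned sites, so the Hamming distance is 2.

2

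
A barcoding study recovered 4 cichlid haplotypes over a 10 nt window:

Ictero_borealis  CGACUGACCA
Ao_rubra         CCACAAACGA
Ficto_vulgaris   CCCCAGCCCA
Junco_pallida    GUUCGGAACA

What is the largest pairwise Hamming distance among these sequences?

7

Pairwise Hamming distances:
  Ictero_borealis vs Ao_rubra: 4
  Ictero_borealis vs Ficto_vulgaris: 4
  Ictero_borealis vs Junco_pallida: 5
  Ao_rubra vs Ficto_vulgaris: 4
  Ao_rubra vs Junco_pallida: 7
  Ficto_vulgaris vs Junco_pallida: 6
The largest is 7, between Ao_rubra and Junco_pallida.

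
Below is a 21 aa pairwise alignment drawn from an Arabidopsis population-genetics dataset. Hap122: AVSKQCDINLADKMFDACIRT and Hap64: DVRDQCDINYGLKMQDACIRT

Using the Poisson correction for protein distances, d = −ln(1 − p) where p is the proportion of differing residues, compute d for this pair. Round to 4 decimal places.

Mismatches occur at site 1 (A/D), site 3 (S/R), site 4 (K/D), site 10 (L/Y), site 11 (A/G), site 12 (D/L), site 15 (F/Q).
p = 7/21 = 0.333333.
d = −ln(1 − 0.333333) = −ln(0.666667) = 0.4055.

0.4055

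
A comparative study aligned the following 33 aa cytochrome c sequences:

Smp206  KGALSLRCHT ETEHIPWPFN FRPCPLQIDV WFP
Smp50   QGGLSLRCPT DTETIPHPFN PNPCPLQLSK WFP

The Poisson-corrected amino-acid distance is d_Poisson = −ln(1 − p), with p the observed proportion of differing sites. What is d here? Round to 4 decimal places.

0.4055

Mismatches occur at site 1 (K→Q), site 3 (A→G), site 9 (H→P), site 11 (E→D), site 14 (H→T), site 17 (W→H), site 21 (F→P), site 22 (R→N), site 28 (I→L), site 29 (D→S), site 30 (V→K).
p = 11/33 = 0.333333.
d = −ln(1 − 0.333333) = −ln(0.666667) = 0.4055.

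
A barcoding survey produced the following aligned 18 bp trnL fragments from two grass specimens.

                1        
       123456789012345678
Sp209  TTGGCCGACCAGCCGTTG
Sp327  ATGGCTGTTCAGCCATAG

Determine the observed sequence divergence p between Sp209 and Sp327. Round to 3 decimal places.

0.333

The sequences differ at positions 1 (T/A), 6 (C/T), 8 (A/T), 9 (C/T), 15 (G/A), 17 (T/A).
There are 6 differences over 18 sites, so p = 6/18 = 0.333.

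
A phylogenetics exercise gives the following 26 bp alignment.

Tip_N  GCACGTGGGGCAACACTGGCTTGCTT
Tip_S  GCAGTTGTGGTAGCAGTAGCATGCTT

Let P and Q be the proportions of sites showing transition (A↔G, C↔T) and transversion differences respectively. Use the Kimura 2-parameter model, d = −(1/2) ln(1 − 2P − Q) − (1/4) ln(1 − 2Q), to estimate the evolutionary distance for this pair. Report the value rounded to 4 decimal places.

0.3964

The sequences differ at positions 4 (C/G, transversion), 5 (G/T, transversion), 8 (G/T, transversion), 11 (C/T, transition), 13 (A/G, transition), 16 (C/G, transversion), 18 (G/A, transition), 21 (T/A, transversion).
Of the 8 differences, 3 transitions and 5 transversions over 26 sites: P = 3/26 = 0.115385, Q = 5/26 = 0.192308.
d = −0.5·ln(0.576922) − 0.25·ln(0.615384) = −0.5·(-0.550048) − 0.25·(-0.485509) = 0.3964.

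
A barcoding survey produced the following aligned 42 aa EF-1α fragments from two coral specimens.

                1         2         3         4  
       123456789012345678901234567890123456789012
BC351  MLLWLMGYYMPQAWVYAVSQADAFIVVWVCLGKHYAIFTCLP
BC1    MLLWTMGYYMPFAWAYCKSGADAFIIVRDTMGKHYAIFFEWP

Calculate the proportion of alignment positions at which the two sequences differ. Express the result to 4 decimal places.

The sequences differ at positions 5 (L/T), 12 (Q/F), 15 (V/A), 17 (A/C), 18 (V/K), 20 (Q/G), 26 (V/I), 28 (W/R), 29 (V/D), 30 (C/T), 31 (L/M), 39 (T/F), 40 (C/E), 41 (L/W).
There are 14 differences over 42 sites, so p = 14/42 = 0.3333.

0.3333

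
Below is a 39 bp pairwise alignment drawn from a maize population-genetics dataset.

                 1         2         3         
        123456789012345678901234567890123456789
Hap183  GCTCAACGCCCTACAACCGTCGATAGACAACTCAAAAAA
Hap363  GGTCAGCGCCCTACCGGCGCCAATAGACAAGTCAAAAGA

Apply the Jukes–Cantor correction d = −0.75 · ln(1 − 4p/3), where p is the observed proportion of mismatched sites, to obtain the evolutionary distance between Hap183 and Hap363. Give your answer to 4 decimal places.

The sequences differ at positions 2 (C/G), 6 (A/G), 15 (A/C), 16 (A/G), 17 (C/G), 20 (T/C), 22 (G/A), 31 (C/G), 38 (A/G).
p = 9/39 = 0.230769.
d = −0.75 · ln(1 − (4/3)·0.230769) = −0.75 · ln(0.692308) = −0.75 · (-0.367724) = 0.2758.

0.2758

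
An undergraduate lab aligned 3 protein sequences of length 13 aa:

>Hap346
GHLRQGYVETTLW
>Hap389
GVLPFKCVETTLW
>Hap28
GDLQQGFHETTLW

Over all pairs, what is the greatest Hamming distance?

Pairwise Hamming distances:
  Hap346 vs Hap389: 5
  Hap346 vs Hap28: 4
  Hap389 vs Hap28: 6
The largest is 6, between Hap389 and Hap28.

6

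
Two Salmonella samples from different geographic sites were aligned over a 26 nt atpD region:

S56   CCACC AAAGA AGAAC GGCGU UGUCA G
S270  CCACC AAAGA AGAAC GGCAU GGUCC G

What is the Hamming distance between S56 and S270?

3

The sequences differ at positions 19 (G/A), 21 (U/G), 25 (A/C).
That gives 3 mismatches out of 26 aligned sites, so the Hamming distance is 3.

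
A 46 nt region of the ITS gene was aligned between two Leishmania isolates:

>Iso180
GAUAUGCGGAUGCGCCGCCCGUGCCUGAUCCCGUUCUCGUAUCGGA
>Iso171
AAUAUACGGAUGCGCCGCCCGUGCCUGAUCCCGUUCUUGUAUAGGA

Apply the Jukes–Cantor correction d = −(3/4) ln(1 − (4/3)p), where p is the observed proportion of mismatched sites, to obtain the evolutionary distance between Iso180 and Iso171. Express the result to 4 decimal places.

0.0924

Differing sites — 1:G/A; 6:G/A; 38:C/U; 43:C/A.
p = 4/46 = 0.086957.
d = −0.75 · ln(1 − (4/3)·0.086957) = −0.75 · ln(0.884057) = −0.75 · (-0.123234) = 0.0924.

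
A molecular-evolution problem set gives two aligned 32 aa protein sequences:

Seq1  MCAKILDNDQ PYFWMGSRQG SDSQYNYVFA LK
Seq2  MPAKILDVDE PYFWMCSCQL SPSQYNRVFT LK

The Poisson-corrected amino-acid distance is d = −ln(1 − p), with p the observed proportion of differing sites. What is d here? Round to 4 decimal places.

Differing sites — 2:C/P; 8:N/V; 10:Q/E; 16:G/C; 18:R/C; 20:G/L; 22:D/P; 27:Y/R; 30:A/T.
p = 9/32 = 0.281250.
d = −ln(1 − 0.281250) = −ln(0.718750) = 0.3302.

0.3302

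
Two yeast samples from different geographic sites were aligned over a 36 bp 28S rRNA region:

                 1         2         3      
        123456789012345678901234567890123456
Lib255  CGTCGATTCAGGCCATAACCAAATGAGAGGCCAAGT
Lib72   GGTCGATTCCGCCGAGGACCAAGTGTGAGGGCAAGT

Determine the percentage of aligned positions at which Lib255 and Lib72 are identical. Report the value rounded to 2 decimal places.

The sequences differ at positions 1 (C/G), 10 (A/C), 12 (G/C), 14 (C/G), 16 (T/G), 17 (A/G), 23 (A/G), 26 (A/T), 31 (C/G).
27 of the 36 sites match, so the percent identity is 27/36 × 100 = 75.00%.

75.00%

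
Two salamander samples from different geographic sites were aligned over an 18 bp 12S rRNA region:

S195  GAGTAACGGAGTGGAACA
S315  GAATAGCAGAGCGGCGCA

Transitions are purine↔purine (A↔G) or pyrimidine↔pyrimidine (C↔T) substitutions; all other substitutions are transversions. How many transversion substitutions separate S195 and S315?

1

Differing sites — 3:G/A (Ti); 6:A/G (Ti); 8:G/A (Ti); 12:T/C (Ti); 15:A/C (Tv); 16:A/G (Ti).
Of the 6 differences, 5 transitions and 1 transversion, so the answer is 1.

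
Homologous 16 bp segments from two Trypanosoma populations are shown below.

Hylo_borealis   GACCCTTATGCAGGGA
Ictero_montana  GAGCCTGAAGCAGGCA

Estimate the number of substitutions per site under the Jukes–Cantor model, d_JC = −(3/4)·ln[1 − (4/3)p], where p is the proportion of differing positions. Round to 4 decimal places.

0.3041

The sequences differ at positions 3 (C/G), 7 (T/G), 9 (T/A), 15 (G/C).
p = 4/16 = 0.250000.
d = −0.75 · ln(1 − (4/3)·0.250000) = −0.75 · ln(0.666667) = −0.75 · (-0.405465) = 0.3041.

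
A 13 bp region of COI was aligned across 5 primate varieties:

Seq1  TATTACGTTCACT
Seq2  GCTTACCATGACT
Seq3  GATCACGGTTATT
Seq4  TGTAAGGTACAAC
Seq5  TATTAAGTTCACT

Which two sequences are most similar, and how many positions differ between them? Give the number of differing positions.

1

Pairwise Hamming distances:
  Seq1 vs Seq2: 5
  Seq1 vs Seq3: 5
  Seq1 vs Seq4: 6
  Seq1 vs Seq5: 1
  Seq2 vs Seq3: 6
  Seq2 vs Seq4: 10
  Seq2 vs Seq5: 6
  Seq3 vs Seq4: 9
  Seq3 vs Seq5: 6
  Seq4 vs Seq5: 6
The smallest is 1, between Seq1 and Seq5.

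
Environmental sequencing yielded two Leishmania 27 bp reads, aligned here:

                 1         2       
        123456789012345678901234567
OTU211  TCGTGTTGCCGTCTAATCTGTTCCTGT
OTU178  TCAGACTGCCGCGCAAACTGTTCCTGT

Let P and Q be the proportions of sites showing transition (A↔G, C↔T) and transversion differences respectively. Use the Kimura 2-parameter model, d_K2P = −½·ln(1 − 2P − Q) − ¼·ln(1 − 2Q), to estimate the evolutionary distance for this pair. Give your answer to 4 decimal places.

0.3912

The sequences differ at positions 3 (G/A, transition), 4 (T/G, transversion), 5 (G/A, transition), 6 (T/C, transition), 12 (T/C, transition), 13 (C/G, transversion), 14 (T/C, transition), 17 (T/A, transversion).
Of the 8 differences, 5 transitions and 3 transversions over 27 sites: P = 5/27 = 0.185185, Q = 3/27 = 0.111111.
d = −0.5·ln(0.518519) − 0.25·ln(0.777778) = −0.5·(-0.656779) − 0.25·(-0.251314) = 0.3912.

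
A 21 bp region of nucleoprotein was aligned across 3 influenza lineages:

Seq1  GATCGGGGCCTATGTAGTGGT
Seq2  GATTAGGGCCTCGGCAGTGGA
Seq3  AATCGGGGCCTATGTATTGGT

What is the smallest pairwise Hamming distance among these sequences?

Pairwise Hamming distances:
  Seq1 vs Seq2: 6
  Seq1 vs Seq3: 2
  Seq2 vs Seq3: 8
The smallest is 2, between Seq1 and Seq3.

2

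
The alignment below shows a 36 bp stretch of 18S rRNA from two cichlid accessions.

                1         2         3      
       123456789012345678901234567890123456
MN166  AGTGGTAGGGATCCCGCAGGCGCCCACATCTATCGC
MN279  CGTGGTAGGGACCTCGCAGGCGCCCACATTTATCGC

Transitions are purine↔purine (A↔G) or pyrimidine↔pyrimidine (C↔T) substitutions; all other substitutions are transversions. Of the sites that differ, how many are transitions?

3

Mismatches occur at site 1 (A/C, transversion), site 12 (T/C, transition), site 14 (C/T, transition), site 30 (C/T, transition).
Of the 4 differences, 3 transitions and 1 transversion, so the answer is 3.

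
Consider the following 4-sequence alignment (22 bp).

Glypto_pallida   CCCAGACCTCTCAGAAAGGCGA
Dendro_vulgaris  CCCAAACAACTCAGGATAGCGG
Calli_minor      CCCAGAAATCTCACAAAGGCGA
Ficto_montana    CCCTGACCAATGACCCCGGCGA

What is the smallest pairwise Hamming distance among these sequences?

3

Pairwise Hamming distances:
  Glypto_pallida vs Dendro_vulgaris: 7
  Glypto_pallida vs Calli_minor: 3
  Glypto_pallida vs Ficto_montana: 8
  Dendro_vulgaris vs Calli_minor: 8
  Dendro_vulgaris vs Ficto_montana: 11
  Calli_minor vs Ficto_montana: 9
The smallest is 3, between Glypto_pallida and Calli_minor.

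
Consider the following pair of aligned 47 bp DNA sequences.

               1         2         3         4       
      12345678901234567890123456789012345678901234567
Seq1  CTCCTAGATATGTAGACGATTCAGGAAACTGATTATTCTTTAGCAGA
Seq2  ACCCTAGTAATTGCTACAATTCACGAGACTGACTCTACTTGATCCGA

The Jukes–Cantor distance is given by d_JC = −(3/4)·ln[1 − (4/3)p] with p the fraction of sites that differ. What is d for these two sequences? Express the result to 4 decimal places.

0.4937

Differing sites — 1:C/A; 2:T/C; 8:A/T; 9:T/A; 12:G/T; 13:T/G; 14:A/C; 15:G/T; 18:G/A; 24:G/C; 27:A/G; 33:T/C; 35:A/C; 37:T/A; 41:T/G; 43:G/T; 45:A/C.
p = 17/47 = 0.361702.
d = −0.75 · ln(1 − (4/3)·0.361702) = −0.75 · ln(0.517731) = −0.75 · (-0.658299) = 0.4937.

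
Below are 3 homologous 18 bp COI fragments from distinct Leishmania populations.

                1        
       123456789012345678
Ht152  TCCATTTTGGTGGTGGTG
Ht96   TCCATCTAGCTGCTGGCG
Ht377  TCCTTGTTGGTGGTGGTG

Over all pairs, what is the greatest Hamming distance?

6

Pairwise Hamming distances:
  Ht152 vs Ht96: 5
  Ht152 vs Ht377: 2
  Ht96 vs Ht377: 6
The largest is 6, between Ht96 and Ht377.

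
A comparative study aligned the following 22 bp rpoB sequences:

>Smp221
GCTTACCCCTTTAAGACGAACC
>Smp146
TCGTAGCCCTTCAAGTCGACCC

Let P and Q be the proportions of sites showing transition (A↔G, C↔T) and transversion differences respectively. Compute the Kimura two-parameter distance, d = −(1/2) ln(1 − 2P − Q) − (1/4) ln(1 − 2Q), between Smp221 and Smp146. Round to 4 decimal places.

Mismatches occur at site 1 (G/T, transversion), site 3 (T/G, transversion), site 6 (C/G, transversion), site 12 (T/C, transition), site 16 (A/T, transversion), site 20 (A/C, transversion).
Of the 6 differences, 1 transition and 5 transversions over 22 sites: P = 1/22 = 0.045455, Q = 5/22 = 0.227273.
d = −0.5·ln(0.681817) − 0.25·ln(0.545454) = −0.5·(-0.382994) − 0.25·(-0.606137) = 0.3430.

0.3430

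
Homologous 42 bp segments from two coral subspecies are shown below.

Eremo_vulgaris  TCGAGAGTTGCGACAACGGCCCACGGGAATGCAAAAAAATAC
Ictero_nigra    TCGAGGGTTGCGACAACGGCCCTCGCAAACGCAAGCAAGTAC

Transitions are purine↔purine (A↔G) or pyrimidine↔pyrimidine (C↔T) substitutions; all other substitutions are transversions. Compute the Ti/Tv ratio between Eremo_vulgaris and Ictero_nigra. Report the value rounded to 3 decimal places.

The sequences differ at positions 6 (A/G, transition), 23 (A/T, transversion), 26 (G/C, transversion), 27 (G/A, transition), 30 (T/C, transition), 35 (A/G, transition), 36 (A/C, transversion), 39 (A/G, transition).
Of the 8 differences, 5 transitions and 3 transversions, so Ti/Tv = 5/3 = 1.667.

1.667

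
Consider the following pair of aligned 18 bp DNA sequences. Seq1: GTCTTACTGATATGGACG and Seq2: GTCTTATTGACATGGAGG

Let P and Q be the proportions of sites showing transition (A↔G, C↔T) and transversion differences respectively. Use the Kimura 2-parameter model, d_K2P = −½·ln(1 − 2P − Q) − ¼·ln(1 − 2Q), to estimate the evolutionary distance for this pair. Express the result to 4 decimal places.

Mismatches occur at site 7 (C/T, transition), site 11 (T/C, transition), site 17 (C/G, transversion).
Of the 3 differences, 2 transitions and 1 transversion over 18 sites: P = 2/18 = 0.111111, Q = 1/18 = 0.055556.
d = −0.5·ln(0.722222) − 0.25·ln(0.888888) = −0.5·(-0.325423) − 0.25·(-0.117784) = 0.1922.

0.1922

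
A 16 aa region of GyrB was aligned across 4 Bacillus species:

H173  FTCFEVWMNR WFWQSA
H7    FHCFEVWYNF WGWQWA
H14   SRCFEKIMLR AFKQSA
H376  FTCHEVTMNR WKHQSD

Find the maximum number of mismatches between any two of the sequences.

11

Pairwise Hamming distances:
  H173 vs H7: 5
  H173 vs H14: 7
  H173 vs H376: 5
  H7 vs H14: 11
  H7 vs H376: 9
  H14 vs H376: 10
The largest is 11, between H7 and H14.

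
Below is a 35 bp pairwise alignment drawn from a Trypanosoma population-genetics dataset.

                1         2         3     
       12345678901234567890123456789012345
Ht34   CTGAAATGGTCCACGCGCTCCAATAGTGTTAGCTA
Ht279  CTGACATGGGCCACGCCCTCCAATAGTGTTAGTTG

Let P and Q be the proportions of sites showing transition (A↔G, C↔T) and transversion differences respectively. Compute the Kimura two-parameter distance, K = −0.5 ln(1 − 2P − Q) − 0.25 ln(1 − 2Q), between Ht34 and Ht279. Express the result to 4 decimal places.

The sequences differ at positions 5 (A/C, transversion), 10 (T/G, transversion), 17 (G/C, transversion), 33 (C/T, transition), 35 (A/G, transition).
Of the 5 differences, 2 transitions and 3 transversions over 35 sites: P = 2/35 = 0.057143, Q = 3/35 = 0.085714.
d = −0.5·ln(0.800000) − 0.25·ln(0.828572) = −0.5·(-0.223144) − 0.25·(-0.188052) = 0.1586.

0.1586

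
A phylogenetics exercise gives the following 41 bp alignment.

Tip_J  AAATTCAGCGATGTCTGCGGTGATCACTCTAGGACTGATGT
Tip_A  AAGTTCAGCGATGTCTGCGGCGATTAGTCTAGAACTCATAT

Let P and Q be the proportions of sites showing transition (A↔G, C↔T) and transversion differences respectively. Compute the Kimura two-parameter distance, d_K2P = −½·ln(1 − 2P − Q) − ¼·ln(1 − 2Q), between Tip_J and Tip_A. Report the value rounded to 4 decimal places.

0.1988

The sequences differ at positions 3 (A/G, transition), 21 (T/C, transition), 25 (C/T, transition), 27 (C/G, transversion), 33 (G/A, transition), 37 (G/C, transversion), 40 (G/A, transition).
Of the 7 differences, 5 transitions and 2 transversions over 41 sites: P = 5/41 = 0.121951, Q = 2/41 = 0.048780.
d = −0.5·ln(0.707318) − 0.25·ln(0.902440) = −0.5·(-0.346275) − 0.25·(-0.102653) = 0.1988.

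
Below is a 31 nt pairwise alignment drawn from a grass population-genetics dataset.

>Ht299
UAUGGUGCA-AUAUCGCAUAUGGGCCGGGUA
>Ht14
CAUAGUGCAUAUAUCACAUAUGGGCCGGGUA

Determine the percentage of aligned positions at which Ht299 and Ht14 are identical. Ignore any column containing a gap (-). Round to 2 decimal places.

Excluding the 1 gap column leaves 30 comparable sites.
Mismatches occur at site 1 (U→C), site 4 (G→A), site 16 (G→A).
27 of the 30 comparable sites match, so the percent identity is 27/30 × 100 = 90.00%.

90.00%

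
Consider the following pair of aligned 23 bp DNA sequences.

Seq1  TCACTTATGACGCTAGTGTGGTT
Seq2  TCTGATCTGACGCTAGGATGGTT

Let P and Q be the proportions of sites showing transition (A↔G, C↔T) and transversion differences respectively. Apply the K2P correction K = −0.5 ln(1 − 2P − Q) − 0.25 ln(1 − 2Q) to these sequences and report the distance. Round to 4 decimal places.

Mismatches occur at site 3 (A/T, transversion), site 4 (C/G, transversion), site 5 (T/A, transversion), site 7 (A/C, transversion), site 17 (T/G, transversion), site 18 (G/A, transition).
Of the 6 differences, 1 transition and 5 transversions over 23 sites: P = 1/23 = 0.043478, Q = 5/23 = 0.217391.
d = −0.5·ln(0.695653) − 0.25·ln(0.565218) = −0.5·(-0.362904) − 0.25·(-0.570544) = 0.3241.

0.3241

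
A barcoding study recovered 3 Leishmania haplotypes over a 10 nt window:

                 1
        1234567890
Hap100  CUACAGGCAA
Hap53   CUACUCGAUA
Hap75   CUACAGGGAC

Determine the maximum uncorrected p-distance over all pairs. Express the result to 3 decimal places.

Pairwise Hamming distances:
  Hap100 vs Hap53: 4
  Hap100 vs Hap75: 2
  Hap53 vs Hap75: 5
The largest is 5 mismatches, between Hap53 and Hap75; p = 5/10 = 0.500.

0.500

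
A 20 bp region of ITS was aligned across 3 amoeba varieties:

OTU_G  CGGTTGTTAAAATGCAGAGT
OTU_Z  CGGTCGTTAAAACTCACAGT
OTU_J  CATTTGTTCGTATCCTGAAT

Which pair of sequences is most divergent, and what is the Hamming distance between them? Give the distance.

11

Pairwise Hamming distances:
  OTU_G vs OTU_Z: 4
  OTU_G vs OTU_J: 8
  OTU_Z vs OTU_J: 11
The largest is 11, between OTU_Z and OTU_J.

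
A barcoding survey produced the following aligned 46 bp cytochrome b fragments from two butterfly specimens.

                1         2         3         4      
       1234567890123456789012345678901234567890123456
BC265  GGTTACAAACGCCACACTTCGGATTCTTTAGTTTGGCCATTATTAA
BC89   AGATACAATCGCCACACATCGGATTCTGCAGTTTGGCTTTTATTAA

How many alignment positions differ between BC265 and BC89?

The sequences differ at positions 1 (G/A), 3 (T/A), 9 (A/T), 18 (T/A), 28 (T/G), 29 (T/C), 38 (C/T), 39 (A/T).
That gives 8 mismatches out of 46 aligned sites, so the Hamming distance is 8.

8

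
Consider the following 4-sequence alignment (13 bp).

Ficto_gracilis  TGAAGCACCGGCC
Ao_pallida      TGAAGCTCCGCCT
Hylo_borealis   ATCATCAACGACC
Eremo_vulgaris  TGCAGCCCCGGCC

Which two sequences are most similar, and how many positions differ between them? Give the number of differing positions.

Pairwise Hamming distances:
  Ficto_gracilis vs Ao_pallida: 3
  Ficto_gracilis vs Hylo_borealis: 6
  Ficto_gracilis vs Eremo_vulgaris: 2
  Ao_pallida vs Hylo_borealis: 8
  Ao_pallida vs Eremo_vulgaris: 4
  Hylo_borealis vs Eremo_vulgaris: 6
The smallest is 2, between Ficto_gracilis and Eremo_vulgaris.

2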